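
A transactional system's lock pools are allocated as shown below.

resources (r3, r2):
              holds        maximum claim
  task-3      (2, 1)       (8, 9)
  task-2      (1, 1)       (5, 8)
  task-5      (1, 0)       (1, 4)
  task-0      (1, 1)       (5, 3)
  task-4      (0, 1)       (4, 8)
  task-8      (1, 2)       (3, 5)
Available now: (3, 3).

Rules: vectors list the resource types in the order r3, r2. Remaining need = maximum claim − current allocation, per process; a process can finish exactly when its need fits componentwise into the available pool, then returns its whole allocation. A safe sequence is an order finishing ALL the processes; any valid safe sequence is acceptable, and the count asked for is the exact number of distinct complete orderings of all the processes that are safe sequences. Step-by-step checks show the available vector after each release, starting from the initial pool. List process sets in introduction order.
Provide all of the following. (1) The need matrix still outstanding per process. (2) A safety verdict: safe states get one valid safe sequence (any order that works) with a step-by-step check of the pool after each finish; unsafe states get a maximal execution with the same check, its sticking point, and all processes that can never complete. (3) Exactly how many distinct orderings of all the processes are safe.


(1) Remaining need (order r3, r2):
  task-3: (6, 8)
  task-2: (4, 7)
  task-5: (0, 4)
  task-0: (4, 2)
  task-4: (4, 7)
  task-8: (2, 3)
(2) UNSAFE.
Key observation: task-8, task-0, task-5 can finish, but then (6, 6) is all there is, and the blocked group's r2 demands exceed it.
Going as far as possible: task-8, task-0, task-5; after that, nothing fits. Check, step by step:
  pool = (3, 3)
  task-8: need (2, 3) fits (3, 3); releases (1, 2), pool now (4, 5)
  task-0: need (4, 2) fits (4, 5); releases (1, 1), pool now (5, 6)
  task-5: need (0, 4) fits (5, 6); releases (1, 0), pool now (6, 6)
  task-3 still needs (6, 8) but only (6, 6) is free — short on r2
  task-2 still needs (4, 7) but only (6, 6) is free — short on r2
  task-4 still needs (4, 7) but only (6, 6) is free — short on r2
Never able to finish: task-3, task-2 and task-4.
(3) Precisely 0 of the possible complete orderings are safe sequences.


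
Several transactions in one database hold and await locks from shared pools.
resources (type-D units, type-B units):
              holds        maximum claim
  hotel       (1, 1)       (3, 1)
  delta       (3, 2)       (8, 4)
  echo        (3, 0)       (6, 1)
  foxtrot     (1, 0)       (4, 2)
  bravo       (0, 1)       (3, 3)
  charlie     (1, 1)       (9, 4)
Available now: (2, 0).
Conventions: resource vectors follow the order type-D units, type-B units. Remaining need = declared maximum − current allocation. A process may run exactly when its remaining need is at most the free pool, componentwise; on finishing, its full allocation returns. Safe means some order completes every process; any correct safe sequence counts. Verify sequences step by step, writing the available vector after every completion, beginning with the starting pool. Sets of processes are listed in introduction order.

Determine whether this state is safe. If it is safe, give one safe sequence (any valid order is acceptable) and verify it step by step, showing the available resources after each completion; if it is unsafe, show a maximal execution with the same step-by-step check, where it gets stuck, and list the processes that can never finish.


The state is UNSAFE.
Key observation: no order helps: past hotel, echo, the free pool tops out at (6, 1), below what each blocked process needs in type-B units.
Going as far as possible: hotel, echo; after that, nothing fits. Verifying each step:
  pool = (2, 0)
  hotel: need (2, 0) fits (2, 0); releases (1, 1), pool now (3, 1)
  echo: need (3, 1) fits (3, 1); releases (3, 0), pool now (6, 1)
  blocked: delta wants (5, 2), pool (6, 1) — not enough type-B units
  blocked: foxtrot wants (3, 2), pool (6, 1) — not enough type-B units
  blocked: bravo wants (3, 2), pool (6, 1) — not enough type-B units
  blocked: charlie wants (8, 3), pool (6, 1) — not enough type-D units and type-B units
Never able to finish: delta, foxtrot, bravo and charlie.


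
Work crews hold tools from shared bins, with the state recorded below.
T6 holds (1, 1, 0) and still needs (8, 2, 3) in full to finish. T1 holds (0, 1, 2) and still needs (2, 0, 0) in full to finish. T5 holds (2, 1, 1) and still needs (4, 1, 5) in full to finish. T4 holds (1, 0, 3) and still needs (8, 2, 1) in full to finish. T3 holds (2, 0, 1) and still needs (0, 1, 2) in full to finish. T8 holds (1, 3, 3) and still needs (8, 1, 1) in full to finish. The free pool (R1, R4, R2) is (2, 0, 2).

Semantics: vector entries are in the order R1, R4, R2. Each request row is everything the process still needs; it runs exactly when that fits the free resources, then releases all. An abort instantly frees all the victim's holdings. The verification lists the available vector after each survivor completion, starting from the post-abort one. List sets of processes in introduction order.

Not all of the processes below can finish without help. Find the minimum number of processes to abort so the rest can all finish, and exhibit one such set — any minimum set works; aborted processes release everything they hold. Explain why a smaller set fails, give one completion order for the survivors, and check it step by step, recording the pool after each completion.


Minimum abort set: T4 and T8.
Key observation: T6 had no path to completion before; after the abort of T4 and T8 ((2, 3, 6) returned), step 4 is where it fits.
Why nothing smaller works — every single abort fails: T6 alone leaves T4 blocked (short on R1); T1 alone leaves T6 blocked (short on R1); T5 alone leaves T6 blocked (short on R1); T4 alone leaves T6 blocked (short on R1); T3 alone leaves T6 blocked (short on R1); T8 alone leaves T6 blocked (short on R1).
One survivor order: T3, T5, T1, T6. Verifying each step (post-abort pool first):
  pool = (4, 3, 8)
  T3 needs (0, 1, 2) <= (4, 3, 8) -> finishes; pool += (2, 0, 1) = (6, 3, 9)
  T5 needs (4, 1, 5) <= (6, 3, 9) -> finishes; pool += (2, 1, 1) = (8, 4, 10)
  T1 needs (2, 0, 0) <= (8, 4, 10) -> finishes; pool += (0, 1, 2) = (8, 5, 12)
  T6 needs (8, 2, 3) <= (8, 5, 12) -> finishes; pool += (1, 1, 0) = (9, 6, 12)


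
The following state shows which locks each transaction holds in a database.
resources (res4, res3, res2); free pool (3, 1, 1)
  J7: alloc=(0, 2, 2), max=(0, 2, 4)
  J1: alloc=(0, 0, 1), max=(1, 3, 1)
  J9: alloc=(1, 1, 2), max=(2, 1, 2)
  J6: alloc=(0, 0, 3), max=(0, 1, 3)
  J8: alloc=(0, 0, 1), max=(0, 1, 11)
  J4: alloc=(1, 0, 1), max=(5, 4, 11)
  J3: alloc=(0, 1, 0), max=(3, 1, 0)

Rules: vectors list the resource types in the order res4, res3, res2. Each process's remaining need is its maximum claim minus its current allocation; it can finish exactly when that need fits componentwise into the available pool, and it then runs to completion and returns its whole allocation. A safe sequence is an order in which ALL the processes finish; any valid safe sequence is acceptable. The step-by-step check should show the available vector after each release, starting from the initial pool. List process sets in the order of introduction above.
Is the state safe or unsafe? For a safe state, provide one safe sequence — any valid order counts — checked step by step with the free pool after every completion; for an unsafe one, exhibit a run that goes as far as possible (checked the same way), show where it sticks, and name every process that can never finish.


UNSAFE.
Key observation: no order helps: past J6, J3, J9, J1, J7, the free pool tops out at (4, 5, 9), below what each blocked process needs in res2.
Going as far as possible: J6, J3, J9, J1, J7; after that, nothing fits. Verifying each step:
  pool = (3, 1, 1)
  J6 needs (0, 1, 0) <= (3, 1, 1) -> finishes; pool += (0, 0, 3) = (3, 1, 4)
  J3 needs (3, 0, 0) <= (3, 1, 4) -> finishes; pool += (0, 1, 0) = (3, 2, 4)
  J9 needs (1, 0, 0) <= (3, 2, 4) -> finishes; pool += (1, 1, 2) = (4, 3, 6)
  J1 needs (1, 3, 0) <= (4, 3, 6) -> finishes; pool += (0, 0, 1) = (4, 3, 7)
  J7 needs (0, 0, 2) <= (4, 3, 7) -> finishes; pool += (0, 2, 2) = (4, 5, 9)
  J8 cannot run: need (0, 1, 10) vs free (4, 5, 9) (insufficient res2)
  J4 cannot run: need (4, 4, 10) vs free (4, 5, 9) (insufficient res2)
Never able to finish: J8 and J4.


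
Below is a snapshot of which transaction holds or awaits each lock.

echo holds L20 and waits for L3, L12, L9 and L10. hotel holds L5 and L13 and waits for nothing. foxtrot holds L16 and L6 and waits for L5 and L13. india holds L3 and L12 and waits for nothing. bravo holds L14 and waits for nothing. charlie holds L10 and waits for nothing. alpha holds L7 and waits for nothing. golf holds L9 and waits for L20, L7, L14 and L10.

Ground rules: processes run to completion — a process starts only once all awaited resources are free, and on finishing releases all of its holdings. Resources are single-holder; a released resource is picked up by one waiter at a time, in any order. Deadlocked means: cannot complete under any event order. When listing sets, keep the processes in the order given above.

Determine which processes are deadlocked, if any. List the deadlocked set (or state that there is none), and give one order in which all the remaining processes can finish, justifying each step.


The deadlocked set is echo and golf.
Key observation: the wait chain closes on itself along echo -> golf -> echo; no other process is dragged down with it.
A valid finishing order for the others: alpha, hotel, india, bravo, charlie, foxtrot.
Walking it through:
  run alpha (it waits on nothing); releases L7
  run hotel (it waits on nothing); releases L5 and L13
  run india (it waits on nothing); releases L3 and L12
  run bravo (it waits on nothing); releases L14
  run charlie (it waits on nothing); releases L10
  foxtrot waits on L5 and L13 — all released -> runs and releases L16 and L6


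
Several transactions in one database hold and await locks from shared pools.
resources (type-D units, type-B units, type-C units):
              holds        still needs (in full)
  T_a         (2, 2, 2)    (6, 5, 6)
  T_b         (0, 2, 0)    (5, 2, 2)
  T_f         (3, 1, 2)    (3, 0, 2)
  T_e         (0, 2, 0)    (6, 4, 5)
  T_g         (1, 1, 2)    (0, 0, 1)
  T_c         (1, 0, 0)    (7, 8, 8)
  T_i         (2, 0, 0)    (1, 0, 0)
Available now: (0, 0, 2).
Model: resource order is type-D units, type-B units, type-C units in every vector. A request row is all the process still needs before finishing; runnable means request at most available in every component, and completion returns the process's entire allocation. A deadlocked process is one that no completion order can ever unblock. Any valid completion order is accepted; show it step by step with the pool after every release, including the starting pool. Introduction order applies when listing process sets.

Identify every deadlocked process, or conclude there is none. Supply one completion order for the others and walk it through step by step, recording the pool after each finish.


The deadlocked set is empty.
Key observation: starting with T_g, each completion frees enough for the next — no one is permanently blocked.
The rest can finish in the order T_g, T_i, T_f, T_b, T_e, T_a, T_c. Step-by-step check:
  pool = (0, 0, 2)
  run T_g (needs (0, 0, 1), free (0, 0, 2)); after release of (1, 1, 2) the pool is (1, 1, 4)
  run T_i (needs (1, 0, 0), free (1, 1, 4)); after release of (2, 0, 0) the pool is (3, 1, 4)
  run T_f (needs (3, 0, 2), free (3, 1, 4)); after release of (3, 1, 2) the pool is (6, 2, 6)
  run T_b (needs (5, 2, 2), free (6, 2, 6)); after release of (0, 2, 0) the pool is (6, 4, 6)
  run T_e (needs (6, 4, 5), free (6, 4, 6)); after release of (0, 2, 0) the pool is (6, 6, 6)
  run T_a (needs (6, 5, 6), free (6, 6, 6)); after release of (2, 2, 2) the pool is (8, 8, 8)
  run T_c (needs (7, 8, 8), free (8, 8, 8)); after release of (1, 0, 0) the pool is (9, 8, 8)


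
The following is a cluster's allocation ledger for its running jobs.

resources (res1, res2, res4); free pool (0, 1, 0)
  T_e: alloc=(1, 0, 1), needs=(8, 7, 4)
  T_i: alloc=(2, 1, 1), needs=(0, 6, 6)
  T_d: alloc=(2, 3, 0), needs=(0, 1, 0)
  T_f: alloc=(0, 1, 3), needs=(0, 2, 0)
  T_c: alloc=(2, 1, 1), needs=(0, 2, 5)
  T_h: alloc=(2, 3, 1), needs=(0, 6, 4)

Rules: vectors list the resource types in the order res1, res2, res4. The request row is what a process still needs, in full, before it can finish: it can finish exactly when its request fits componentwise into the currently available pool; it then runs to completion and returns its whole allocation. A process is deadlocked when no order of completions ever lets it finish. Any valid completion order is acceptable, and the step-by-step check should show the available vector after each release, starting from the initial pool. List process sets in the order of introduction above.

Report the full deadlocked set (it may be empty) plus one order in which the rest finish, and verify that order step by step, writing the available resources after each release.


Deadlocked: T_e, T_i, T_c and T_h.
Key observation: after T_d, T_f complete, (2, 5, 3) is the best the pool ever gets, yet each leftover process wants more res4.
The rest can finish in the order T_d, T_f. Verifying each step:
  pool = (0, 1, 0)
  T_d needs (0, 1, 0) <= (0, 1, 0) -> finishes; pool += (2, 3, 0) = (2, 4, 0)
  T_f needs (0, 2, 0) <= (2, 4, 0) -> finishes; pool += (0, 1, 3) = (2, 5, 3)
The blocked processes can never fit:
  T_e cannot run: need (8, 7, 4) vs free (2, 5, 3) (insufficient res1, res2 and res4)
  T_i cannot run: need (0, 6, 6) vs free (2, 5, 3) (insufficient res2 and res4)
  T_c cannot run: need (0, 2, 5) vs free (2, 5, 3) (insufficient res4)
  T_h cannot run: need (0, 6, 4) vs free (2, 5, 3) (insufficient res2 and res4)


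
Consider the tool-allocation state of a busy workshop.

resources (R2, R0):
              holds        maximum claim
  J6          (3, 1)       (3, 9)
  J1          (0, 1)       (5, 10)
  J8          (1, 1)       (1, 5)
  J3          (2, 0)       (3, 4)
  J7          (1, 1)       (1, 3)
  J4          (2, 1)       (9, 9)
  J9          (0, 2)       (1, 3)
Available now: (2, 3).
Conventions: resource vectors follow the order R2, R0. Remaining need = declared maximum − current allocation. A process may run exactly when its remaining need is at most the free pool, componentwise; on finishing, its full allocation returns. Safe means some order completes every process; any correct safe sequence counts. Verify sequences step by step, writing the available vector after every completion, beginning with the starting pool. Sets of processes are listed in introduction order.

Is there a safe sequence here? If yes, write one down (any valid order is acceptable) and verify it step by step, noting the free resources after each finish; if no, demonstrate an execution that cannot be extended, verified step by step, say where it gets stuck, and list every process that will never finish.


The state is UNSAFE.
Key observation: even finishing J7, J8, J9, J3 leaves just (6, 7) free — too little R0 for any of the remaining processes.
The run J7, J8, J9, J3 cannot be extended any further. Check, step by step:
  pool = (2, 3)
  J7: need (0, 2) fits (2, 3); releases (1, 1), pool now (3, 4)
  J8: need (0, 4) fits (3, 4); releases (1, 1), pool now (4, 5)
  J9: need (1, 1) fits (4, 5); releases (0, 2), pool now (4, 7)
  J3: need (1, 4) fits (4, 7); releases (2, 0), pool now (6, 7)
  J6 still needs (0, 8) but only (6, 7) is free — short on R0
  J1 still needs (5, 9) but only (6, 7) is free — short on R0
  J4 still needs (7, 8) but only (6, 7) is free — short on R2 and R0
Never able to finish: J6, J1 and J4.


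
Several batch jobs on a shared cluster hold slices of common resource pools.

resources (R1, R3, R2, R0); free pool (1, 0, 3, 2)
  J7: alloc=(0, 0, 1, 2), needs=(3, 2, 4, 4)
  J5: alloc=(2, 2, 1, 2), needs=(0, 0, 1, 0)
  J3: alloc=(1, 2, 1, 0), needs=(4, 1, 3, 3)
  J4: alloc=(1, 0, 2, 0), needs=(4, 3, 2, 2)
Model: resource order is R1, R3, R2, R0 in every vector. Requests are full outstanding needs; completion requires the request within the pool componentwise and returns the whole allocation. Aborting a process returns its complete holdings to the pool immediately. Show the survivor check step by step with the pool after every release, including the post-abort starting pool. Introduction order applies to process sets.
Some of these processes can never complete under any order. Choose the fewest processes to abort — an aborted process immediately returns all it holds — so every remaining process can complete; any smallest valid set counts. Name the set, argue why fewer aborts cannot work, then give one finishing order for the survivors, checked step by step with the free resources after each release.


Abort J3.
Key observation: before aborting J3, J4 was permanently blocked — no order could ever run it; afterwards it completes at step 3.
Minimality: the empty abort set fails — the state is deadlocked as it stands.
The survivors complete as J5, J7, J4. Check, step by step (starting from the post-abort pool):
  pool = (2, 2, 4, 2)
  J5: need (0, 0, 1, 0) fits (2, 2, 4, 2); releases (2, 2, 1, 2), pool now (4, 4, 5, 4)
  J7: need (3, 2, 4, 4) fits (4, 4, 5, 4); releases (0, 0, 1, 2), pool now (4, 4, 6, 6)
  J4: need (4, 3, 2, 2) fits (4, 4, 6, 6); releases (1, 0, 2, 0), pool now (5, 4, 8, 6)


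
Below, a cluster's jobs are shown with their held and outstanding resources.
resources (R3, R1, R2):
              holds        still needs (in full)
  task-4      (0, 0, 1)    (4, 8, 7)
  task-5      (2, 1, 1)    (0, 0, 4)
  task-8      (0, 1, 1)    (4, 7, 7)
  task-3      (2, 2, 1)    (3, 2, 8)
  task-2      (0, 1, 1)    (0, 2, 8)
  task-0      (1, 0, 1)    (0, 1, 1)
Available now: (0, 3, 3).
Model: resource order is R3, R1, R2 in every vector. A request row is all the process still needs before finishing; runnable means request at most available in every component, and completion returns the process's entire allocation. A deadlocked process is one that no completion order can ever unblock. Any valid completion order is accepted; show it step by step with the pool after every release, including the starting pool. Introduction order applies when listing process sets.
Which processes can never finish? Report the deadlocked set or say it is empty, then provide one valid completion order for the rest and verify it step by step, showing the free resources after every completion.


Deadlocked set: task-4, task-8, task-3 and task-2.
Key observation: the wall is R2: completing task-0, task-5 brings the pool only to (3, 4, 5), and all the rest need more.
The rest can finish in the order task-0, task-5. Check, step by step:
  pool = (0, 3, 3)
  task-0 needs (0, 1, 1) <= (0, 3, 3) -> finishes; pool += (1, 0, 1) = (1, 3, 4)
  task-5 needs (0, 0, 4) <= (1, 3, 4) -> finishes; pool += (2, 1, 1) = (3, 4, 5)
The stuck group stays short no matter what:
  task-4 still needs (4, 8, 7) but only (3, 4, 5) is free — short on R3, R1 and R2
  task-8 still needs (4, 7, 7) but only (3, 4, 5) is free — short on R3, R1 and R2
  task-3 still needs (3, 2, 8) but only (3, 4, 5) is free — short on R2
  task-2 still needs (0, 2, 8) but only (3, 4, 5) is free — short on R2


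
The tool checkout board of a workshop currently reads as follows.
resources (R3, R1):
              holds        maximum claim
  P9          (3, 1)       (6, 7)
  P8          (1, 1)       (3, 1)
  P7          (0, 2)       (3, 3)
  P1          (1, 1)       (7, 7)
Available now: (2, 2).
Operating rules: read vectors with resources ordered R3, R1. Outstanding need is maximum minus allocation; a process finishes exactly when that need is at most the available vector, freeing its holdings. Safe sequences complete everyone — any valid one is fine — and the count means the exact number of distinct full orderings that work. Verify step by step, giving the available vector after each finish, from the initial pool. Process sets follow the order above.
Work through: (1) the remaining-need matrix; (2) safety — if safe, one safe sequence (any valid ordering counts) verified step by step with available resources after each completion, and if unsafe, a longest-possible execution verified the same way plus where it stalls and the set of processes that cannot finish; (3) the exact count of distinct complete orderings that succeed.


(1) Need matrix, components ordered R3, R1:
  P9: (3, 6)
  P8: (2, 0)
  P7: (3, 1)
  P1: (6, 6)
(2) UNSAFE — no complete ordering exists.
Key observation: once P8, P7 finish, the pool peaks at (3, 5) — and every remaining process still needs more R1 than that.
The run P8, P7 cannot be extended any further. Check, step by step:
  pool = (2, 2)
  P8 needs (2, 0) <= (2, 2) -> finishes; pool += (1, 1) = (3, 3)
  P7 needs (3, 1) <= (3, 3) -> finishes; pool += (0, 2) = (3, 5)
  blocked: P9 wants (3, 6), pool (3, 5) — not enough R1
  blocked: P1 wants (6, 6), pool (3, 5) — not enough R3 and R1
Never able to finish: P9 and P1.
(3) Exactly 0 of the possible complete orderings are safe sequences.


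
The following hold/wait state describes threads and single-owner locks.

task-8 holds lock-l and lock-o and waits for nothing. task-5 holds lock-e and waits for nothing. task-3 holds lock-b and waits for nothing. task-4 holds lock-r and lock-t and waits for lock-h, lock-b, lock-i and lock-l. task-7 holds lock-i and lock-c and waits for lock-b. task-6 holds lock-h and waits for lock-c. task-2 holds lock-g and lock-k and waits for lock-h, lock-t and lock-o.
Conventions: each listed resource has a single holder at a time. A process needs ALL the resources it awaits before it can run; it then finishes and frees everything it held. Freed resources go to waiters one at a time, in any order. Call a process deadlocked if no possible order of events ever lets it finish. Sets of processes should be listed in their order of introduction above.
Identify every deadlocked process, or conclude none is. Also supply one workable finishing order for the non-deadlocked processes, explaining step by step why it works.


Nothing here is deadlocked.
Key observation: the waits form no ring: some process can always run, and its releases unblock the others one by one.
One completion order for the rest: task-3, task-7, task-8, task-6, task-4, task-5, task-2.
Step-by-step check:
  task-3 waits on nothing -> runs at once and releases lock-b
  task-7 waits on lock-b — all released -> runs and releases lock-i and lock-c
  task-8 waits on nothing -> runs at once and releases lock-l and lock-o
  task-6 waits on lock-c — all released -> runs and releases lock-h
  task-4 waits on lock-h, lock-b, lock-i and lock-l — all released -> runs and releases lock-r and lock-t
  task-5 waits on nothing -> runs at once and releases lock-e
  task-2 waits on lock-h, lock-t and lock-o — all released -> runs and releases lock-g and lock-k


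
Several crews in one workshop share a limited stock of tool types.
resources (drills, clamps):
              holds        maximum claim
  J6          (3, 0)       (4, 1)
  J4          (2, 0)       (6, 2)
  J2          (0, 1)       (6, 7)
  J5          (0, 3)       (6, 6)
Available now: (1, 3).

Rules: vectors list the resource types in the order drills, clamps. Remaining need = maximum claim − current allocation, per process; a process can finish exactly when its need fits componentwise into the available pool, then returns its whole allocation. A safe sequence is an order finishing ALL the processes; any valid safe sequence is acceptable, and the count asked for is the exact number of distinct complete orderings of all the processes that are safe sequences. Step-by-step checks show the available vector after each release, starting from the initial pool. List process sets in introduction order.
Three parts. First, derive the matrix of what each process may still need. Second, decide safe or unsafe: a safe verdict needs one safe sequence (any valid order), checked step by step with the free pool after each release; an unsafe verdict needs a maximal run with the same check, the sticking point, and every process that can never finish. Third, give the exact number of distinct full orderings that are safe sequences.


(1) Outstanding need per process (order drills, clamps):
  J6: (1, 1)
  J4: (4, 2)
  J2: (6, 6)
  J5: (6, 3)
(2) SAFE. One safe sequence: J6, J4, J5, J2.
Key observation: the order's first zero-slack moment is J6 ((1, 1) needed, (1, 3) free — a requested resource with nothing to spare).
Check, step by step:
  pool = (1, 3)
  J6: need (1, 1) fits (1, 3); releases (3, 0), pool now (4, 3)
  J4: need (4, 2) fits (4, 3); releases (2, 0), pool now (6, 3)
  J5: need (6, 3) fits (6, 3); releases (0, 3), pool now (6, 6)
  J2: need (6, 6) fits (6, 6); releases (0, 1), pool now (6, 7)
(3) Exactly 1 of the possible complete orderings is a safe sequence.


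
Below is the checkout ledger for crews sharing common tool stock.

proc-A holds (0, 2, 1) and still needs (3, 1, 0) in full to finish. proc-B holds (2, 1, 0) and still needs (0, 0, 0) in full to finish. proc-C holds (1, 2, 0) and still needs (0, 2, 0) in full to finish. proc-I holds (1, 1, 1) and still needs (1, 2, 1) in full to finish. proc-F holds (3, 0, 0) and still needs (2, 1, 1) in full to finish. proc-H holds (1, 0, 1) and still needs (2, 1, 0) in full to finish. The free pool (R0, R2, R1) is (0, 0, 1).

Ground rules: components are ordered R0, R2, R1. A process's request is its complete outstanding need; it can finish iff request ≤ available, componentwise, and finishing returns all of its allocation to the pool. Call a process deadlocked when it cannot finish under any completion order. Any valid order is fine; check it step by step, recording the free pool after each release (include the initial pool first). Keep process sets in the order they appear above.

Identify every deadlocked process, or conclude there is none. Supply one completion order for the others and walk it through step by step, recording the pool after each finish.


The deadlocked set is empty.
Key observation: proc-B fits the free pool immediately, and its release cascades until everyone finishes.
A valid finishing order for the others: proc-B, proc-H, proc-F, proc-A, proc-I, proc-C. Step-by-step check:
  pool = (0, 0, 1)
  proc-B needs (0, 0, 0) <= (0, 0, 1) -> finishes; pool += (2, 1, 0) = (2, 1, 1)
  proc-H needs (2, 1, 0) <= (2, 1, 1) -> finishes; pool += (1, 0, 1) = (3, 1, 2)
  proc-F needs (2, 1, 1) <= (3, 1, 2) -> finishes; pool += (3, 0, 0) = (6, 1, 2)
  proc-A needs (3, 1, 0) <= (6, 1, 2) -> finishes; pool += (0, 2, 1) = (6, 3, 3)
  proc-I needs (1, 2, 1) <= (6, 3, 3) -> finishes; pool += (1, 1, 1) = (7, 4, 4)
  proc-C needs (0, 2, 0) <= (7, 4, 4) -> finishes; pool += (1, 2, 0) = (8, 6, 4)


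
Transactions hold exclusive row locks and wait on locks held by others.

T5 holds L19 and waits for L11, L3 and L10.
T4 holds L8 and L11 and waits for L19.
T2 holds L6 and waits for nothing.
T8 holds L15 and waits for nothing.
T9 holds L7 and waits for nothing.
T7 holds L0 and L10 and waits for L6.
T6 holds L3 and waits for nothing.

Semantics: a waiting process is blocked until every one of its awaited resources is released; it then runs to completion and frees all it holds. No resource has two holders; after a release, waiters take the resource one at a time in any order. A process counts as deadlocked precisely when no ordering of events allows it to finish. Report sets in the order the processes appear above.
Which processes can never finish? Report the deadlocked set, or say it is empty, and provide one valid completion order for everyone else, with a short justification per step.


Deadlocked set: T5 and T4.
Key observation: T5 -> T4 -> T5 is a circular wait — nothing in it can go first; no other process is dragged down with it.
One completion order for the rest: T2, T7, T6, T8, T9.
Verifying each step:
  run T2 (it waits on nothing); releases L6
  T7 waits on L6 — all released -> runs and releases L0 and L10
  run T6 (it waits on nothing); releases L3
  run T8 (it waits on nothing); releases L15
  run T9 (it waits on nothing); releases L7


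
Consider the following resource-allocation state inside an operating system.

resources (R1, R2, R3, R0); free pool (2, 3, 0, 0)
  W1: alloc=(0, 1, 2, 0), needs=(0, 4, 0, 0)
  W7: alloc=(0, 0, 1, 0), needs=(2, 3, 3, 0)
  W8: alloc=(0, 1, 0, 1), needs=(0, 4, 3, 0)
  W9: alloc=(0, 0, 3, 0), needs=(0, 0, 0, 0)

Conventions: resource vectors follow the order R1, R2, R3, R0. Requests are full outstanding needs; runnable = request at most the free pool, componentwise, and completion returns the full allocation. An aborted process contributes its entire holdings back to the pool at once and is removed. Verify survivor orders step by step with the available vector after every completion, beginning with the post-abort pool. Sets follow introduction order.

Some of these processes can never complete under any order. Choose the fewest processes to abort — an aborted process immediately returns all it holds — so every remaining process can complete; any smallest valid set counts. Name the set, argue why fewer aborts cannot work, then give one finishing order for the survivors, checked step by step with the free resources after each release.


Minimum abort set: W1.
Key observation: the deadlocked W8 becomes finishable only because W1 released (0, 1, 2, 0); it completes at step 3 below.
No smaller set exists: with zero aborts the deadlock remains.
One survivor order: W9, W7, W8. Verifying each step (post-abort pool first):
  pool = (2, 4, 2, 0)
  run W9 (needs (0, 0, 0, 0), free (2, 4, 2, 0)); after release of (0, 0, 3, 0) the pool is (2, 4, 5, 0)
  run W7 (needs (2, 3, 3, 0), free (2, 4, 5, 0)); after release of (0, 0, 1, 0) the pool is (2, 4, 6, 0)
  run W8 (needs (0, 4, 3, 0), free (2, 4, 6, 0)); after release of (0, 1, 0, 1) the pool is (2, 5, 6, 1)


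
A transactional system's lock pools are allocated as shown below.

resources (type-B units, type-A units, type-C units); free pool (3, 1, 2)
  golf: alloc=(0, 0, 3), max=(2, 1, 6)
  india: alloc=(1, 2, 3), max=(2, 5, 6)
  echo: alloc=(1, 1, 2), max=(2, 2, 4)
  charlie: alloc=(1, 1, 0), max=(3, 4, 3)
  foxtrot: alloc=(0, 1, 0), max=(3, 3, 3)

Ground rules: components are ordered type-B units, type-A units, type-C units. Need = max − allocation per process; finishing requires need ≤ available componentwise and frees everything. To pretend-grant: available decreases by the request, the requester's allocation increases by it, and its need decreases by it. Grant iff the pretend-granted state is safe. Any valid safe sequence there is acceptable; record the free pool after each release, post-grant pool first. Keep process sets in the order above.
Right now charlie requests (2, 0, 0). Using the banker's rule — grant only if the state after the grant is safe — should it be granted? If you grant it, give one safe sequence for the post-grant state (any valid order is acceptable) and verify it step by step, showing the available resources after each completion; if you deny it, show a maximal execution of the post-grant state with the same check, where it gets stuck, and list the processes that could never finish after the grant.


DENY: after the grant no complete ordering would exist.
Key observation: after echo, golf the pool peaks at (2, 2, 7), and each blocked process is short somewhere: india on type-A units; charlie on type-A units; foxtrot on type-B units.
Pretend the grant happened; the run echo, golf goes as far as possible. Step-by-step check:
  pool = (1, 1, 2)
  echo needs (1, 1, 2) <= (1, 1, 2) -> finishes; pool += (1, 1, 2) = (2, 2, 4)
  golf needs (2, 1, 3) <= (2, 2, 4) -> finishes; pool += (0, 0, 3) = (2, 2, 7)
  india cannot run: need (1, 3, 3) vs free (2, 2, 7) (insufficient type-A units)
  charlie cannot run: need (0, 3, 3) vs free (2, 2, 7) (insufficient type-A units)
  foxtrot cannot run: need (3, 2, 3) vs free (2, 2, 7) (insufficient type-B units)
Processes that could never finish after the grant: india, charlie and foxtrot.


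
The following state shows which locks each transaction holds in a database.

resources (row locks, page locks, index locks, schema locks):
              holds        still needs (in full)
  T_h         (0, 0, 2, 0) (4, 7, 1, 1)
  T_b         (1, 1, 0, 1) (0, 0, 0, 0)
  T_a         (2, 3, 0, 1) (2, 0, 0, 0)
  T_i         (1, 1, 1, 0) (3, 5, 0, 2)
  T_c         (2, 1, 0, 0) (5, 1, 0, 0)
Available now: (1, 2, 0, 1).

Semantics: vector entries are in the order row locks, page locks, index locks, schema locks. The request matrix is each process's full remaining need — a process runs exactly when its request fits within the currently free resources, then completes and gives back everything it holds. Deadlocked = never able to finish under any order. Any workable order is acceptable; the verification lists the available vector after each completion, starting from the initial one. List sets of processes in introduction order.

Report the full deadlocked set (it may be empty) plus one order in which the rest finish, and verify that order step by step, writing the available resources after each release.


Nothing here is deadlocked.
Key observation: beginning at T_b, releases accumulate fast enough that every process eventually fits.
One completion order for the rest: T_b, T_a, T_i, T_c, T_h. Check, step by step:
  pool = (1, 2, 0, 1)
  T_b needs (0, 0, 0, 0) <= (1, 2, 0, 1) -> finishes; pool += (1, 1, 0, 1) = (2, 3, 0, 2)
  T_a needs (2, 0, 0, 0) <= (2, 3, 0, 2) -> finishes; pool += (2, 3, 0, 1) = (4, 6, 0, 3)
  T_i needs (3, 5, 0, 2) <= (4, 6, 0, 3) -> finishes; pool += (1, 1, 1, 0) = (5, 7, 1, 3)
  T_c needs (5, 1, 0, 0) <= (5, 7, 1, 3) -> finishes; pool += (2, 1, 0, 0) = (7, 8, 1, 3)
  T_h needs (4, 7, 1, 1) <= (7, 8, 1, 3) -> finishes; pool += (0, 0, 2, 0) = (7, 8, 3, 3)


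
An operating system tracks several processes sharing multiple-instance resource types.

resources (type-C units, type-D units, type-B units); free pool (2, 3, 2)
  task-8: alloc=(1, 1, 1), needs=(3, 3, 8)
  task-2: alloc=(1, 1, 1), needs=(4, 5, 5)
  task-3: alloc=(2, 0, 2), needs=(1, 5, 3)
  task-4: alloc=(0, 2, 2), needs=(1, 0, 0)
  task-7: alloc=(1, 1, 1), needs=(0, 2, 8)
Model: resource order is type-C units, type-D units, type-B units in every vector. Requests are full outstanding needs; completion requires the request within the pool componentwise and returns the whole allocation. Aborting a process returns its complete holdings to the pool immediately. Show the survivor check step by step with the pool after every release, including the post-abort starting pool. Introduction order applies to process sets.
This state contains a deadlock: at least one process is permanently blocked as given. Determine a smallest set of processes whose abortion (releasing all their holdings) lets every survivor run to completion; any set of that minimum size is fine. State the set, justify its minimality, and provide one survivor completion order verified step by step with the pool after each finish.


Abort task-7.
Key observation: task-8 had no path to completion before; after the abort of task-7 ((1, 1, 1) returned), step 4 is where it fits.
Why nothing smaller works: aborting no one leaves the state deadlocked as given.
Survivors finish in the order: task-4, task-3, task-2, task-8. Step-by-step check (pool after the aborts first):
  pool = (3, 4, 3)
  run task-4 (needs (1, 0, 0), free (3, 4, 3)); after release of (0, 2, 2) the pool is (3, 6, 5)
  run task-3 (needs (1, 5, 3), free (3, 6, 5)); after release of (2, 0, 2) the pool is (5, 6, 7)
  run task-2 (needs (4, 5, 5), free (5, 6, 7)); after release of (1, 1, 1) the pool is (6, 7, 8)
  run task-8 (needs (3, 3, 8), free (6, 7, 8)); after release of (1, 1, 1) the pool is (7, 8, 9)


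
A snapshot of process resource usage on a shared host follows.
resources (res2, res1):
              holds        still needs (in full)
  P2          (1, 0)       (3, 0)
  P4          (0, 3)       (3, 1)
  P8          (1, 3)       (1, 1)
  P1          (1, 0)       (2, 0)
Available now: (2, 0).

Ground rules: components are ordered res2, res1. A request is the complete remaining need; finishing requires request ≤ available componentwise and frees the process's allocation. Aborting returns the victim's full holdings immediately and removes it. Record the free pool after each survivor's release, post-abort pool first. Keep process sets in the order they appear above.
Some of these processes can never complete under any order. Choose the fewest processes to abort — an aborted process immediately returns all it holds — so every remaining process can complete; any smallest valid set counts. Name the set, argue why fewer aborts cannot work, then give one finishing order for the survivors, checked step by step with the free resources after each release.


Abort P8.
Key observation: the deadlocked P4 becomes finishable only because P8 released (1, 3); it completes at step 3 below.
No smaller set exists: with zero aborts the deadlock remains.
The survivors complete as P2, P1, P4. Check, step by step (starting from the post-abort pool):
  pool = (3, 3)
  P2 needs (3, 0) <= (3, 3) -> finishes; pool += (1, 0) = (4, 3)
  P1 needs (2, 0) <= (4, 3) -> finishes; pool += (1, 0) = (5, 3)
  P4 needs (3, 1) <= (5, 3) -> finishes; pool += (0, 3) = (5, 6)


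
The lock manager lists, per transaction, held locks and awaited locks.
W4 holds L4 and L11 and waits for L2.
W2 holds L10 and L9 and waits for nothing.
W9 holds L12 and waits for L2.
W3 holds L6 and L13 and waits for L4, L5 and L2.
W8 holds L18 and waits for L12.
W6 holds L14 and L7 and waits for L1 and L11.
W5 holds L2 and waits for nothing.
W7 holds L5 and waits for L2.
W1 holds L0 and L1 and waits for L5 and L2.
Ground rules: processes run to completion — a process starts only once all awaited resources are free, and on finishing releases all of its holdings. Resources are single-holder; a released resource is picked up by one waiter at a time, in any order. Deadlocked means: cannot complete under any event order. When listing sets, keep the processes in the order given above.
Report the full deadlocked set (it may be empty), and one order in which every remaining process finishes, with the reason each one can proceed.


No process is deadlocked.
Key observation: the wait graph is acyclic; completion cascades from the unblocked processes through everyone else.
A valid finishing order for the others: W5, W4, W7, W9, W3, W1, W2, W8, W6.
Check, step by step:
  W5: no waits; runs immediately, freeing L2
  W4 waits on L2 — all released -> runs and releases L4 and L11
  W7 waits on L2 — all released -> runs and releases L5
  W9 waits on L2 — all released -> runs and releases L12
  W3 waits on L4, L5 and L2 — all released -> runs and releases L6 and L13
  W1 waits on L5 and L2 — all released -> runs and releases L0 and L1
  W2: no waits; runs immediately, freeing L10 and L9
  W8 waits on L12 — all released -> runs and releases L18
  W6 waits on L1 and L11 — all released -> runs and releases L14 and L7


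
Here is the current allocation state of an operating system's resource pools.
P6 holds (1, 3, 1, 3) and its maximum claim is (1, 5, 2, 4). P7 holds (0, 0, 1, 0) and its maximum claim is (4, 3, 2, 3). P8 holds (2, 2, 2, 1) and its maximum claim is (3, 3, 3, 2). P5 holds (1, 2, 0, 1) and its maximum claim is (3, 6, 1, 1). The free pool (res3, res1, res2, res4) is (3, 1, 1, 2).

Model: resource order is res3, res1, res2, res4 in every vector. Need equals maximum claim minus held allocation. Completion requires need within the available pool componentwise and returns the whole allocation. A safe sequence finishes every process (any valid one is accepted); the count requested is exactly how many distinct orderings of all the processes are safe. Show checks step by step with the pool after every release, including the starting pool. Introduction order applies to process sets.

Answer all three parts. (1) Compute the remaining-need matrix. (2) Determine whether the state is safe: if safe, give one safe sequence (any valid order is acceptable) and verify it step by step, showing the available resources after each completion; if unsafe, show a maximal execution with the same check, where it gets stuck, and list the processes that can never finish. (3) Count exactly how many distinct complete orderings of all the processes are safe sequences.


(1) Remaining need (order res3, res1, res2, res4):
  P6: (0, 2, 1, 1)
  P7: (4, 3, 1, 3)
  P8: (1, 1, 1, 1)
  P5: (2, 4, 1, 0)
(2) SAFE — a valid safe sequence is P8, P6, P5, P7.
Key observation: reading the order forward, P8 is the first process whose need (1, 1, 1, 1) meets the free pool (3, 1, 1, 2) exactly on a resource it requests.
Step-by-step check:
  pool = (3, 1, 1, 2)
  P8 needs (1, 1, 1, 1) <= (3, 1, 1, 2) -> finishes; pool += (2, 2, 2, 1) = (5, 3, 3, 3)
  P6 needs (0, 2, 1, 1) <= (5, 3, 3, 3) -> finishes; pool += (1, 3, 1, 3) = (6, 6, 4, 6)
  P5 needs (2, 4, 1, 0) <= (6, 6, 4, 6) -> finishes; pool += (1, 2, 0, 1) = (7, 8, 4, 7)
  P7 needs (4, 3, 1, 3) <= (7, 8, 4, 7) -> finishes; pool += (0, 0, 1, 0) = (7, 8, 5, 7)
(3) The exact count: 3 of the possible complete orderings are safe sequences.
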